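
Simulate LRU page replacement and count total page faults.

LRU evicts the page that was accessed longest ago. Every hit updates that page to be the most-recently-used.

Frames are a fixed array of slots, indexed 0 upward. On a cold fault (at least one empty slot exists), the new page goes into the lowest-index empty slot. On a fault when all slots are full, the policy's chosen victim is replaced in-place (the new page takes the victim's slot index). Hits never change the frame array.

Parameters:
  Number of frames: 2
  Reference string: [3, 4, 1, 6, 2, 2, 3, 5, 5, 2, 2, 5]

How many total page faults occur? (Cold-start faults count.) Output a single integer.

Answer: 8

Derivation:
Step 0: ref 3 → FAULT, frames=[3,-]
Step 1: ref 4 → FAULT, frames=[3,4]
Step 2: ref 1 → FAULT (evict 3), frames=[1,4]
Step 3: ref 6 → FAULT (evict 4), frames=[1,6]
Step 4: ref 2 → FAULT (evict 1), frames=[2,6]
Step 5: ref 2 → HIT, frames=[2,6]
Step 6: ref 3 → FAULT (evict 6), frames=[2,3]
Step 7: ref 5 → FAULT (evict 2), frames=[5,3]
Step 8: ref 5 → HIT, frames=[5,3]
Step 9: ref 2 → FAULT (evict 3), frames=[5,2]
Step 10: ref 2 → HIT, frames=[5,2]
Step 11: ref 5 → HIT, frames=[5,2]
Total faults: 8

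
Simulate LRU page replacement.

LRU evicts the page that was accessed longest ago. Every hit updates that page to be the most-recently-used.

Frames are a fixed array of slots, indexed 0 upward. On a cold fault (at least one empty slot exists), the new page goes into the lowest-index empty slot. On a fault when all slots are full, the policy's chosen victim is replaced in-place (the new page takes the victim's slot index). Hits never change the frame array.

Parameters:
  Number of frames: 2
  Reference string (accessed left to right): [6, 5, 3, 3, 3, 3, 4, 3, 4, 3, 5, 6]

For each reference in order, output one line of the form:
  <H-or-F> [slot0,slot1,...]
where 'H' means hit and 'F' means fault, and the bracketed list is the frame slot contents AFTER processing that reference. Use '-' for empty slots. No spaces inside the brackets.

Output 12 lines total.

F [6,-]
F [6,5]
F [3,5]
H [3,5]
H [3,5]
H [3,5]
F [3,4]
H [3,4]
H [3,4]
H [3,4]
F [3,5]
F [6,5]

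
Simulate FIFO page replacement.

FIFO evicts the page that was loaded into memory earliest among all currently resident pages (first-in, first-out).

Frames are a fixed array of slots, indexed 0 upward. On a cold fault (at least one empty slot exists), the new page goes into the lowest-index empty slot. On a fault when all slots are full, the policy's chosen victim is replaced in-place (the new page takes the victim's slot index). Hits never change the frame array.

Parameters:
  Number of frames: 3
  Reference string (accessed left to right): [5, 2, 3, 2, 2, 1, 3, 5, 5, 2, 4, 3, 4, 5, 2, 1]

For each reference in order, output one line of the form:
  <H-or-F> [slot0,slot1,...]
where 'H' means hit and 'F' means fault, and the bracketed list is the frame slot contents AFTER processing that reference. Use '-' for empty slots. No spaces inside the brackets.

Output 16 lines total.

F [5,-,-]
F [5,2,-]
F [5,2,3]
H [5,2,3]
H [5,2,3]
F [1,2,3]
H [1,2,3]
F [1,5,3]
H [1,5,3]
F [1,5,2]
F [4,5,2]
F [4,3,2]
H [4,3,2]
F [4,3,5]
F [2,3,5]
F [2,1,5]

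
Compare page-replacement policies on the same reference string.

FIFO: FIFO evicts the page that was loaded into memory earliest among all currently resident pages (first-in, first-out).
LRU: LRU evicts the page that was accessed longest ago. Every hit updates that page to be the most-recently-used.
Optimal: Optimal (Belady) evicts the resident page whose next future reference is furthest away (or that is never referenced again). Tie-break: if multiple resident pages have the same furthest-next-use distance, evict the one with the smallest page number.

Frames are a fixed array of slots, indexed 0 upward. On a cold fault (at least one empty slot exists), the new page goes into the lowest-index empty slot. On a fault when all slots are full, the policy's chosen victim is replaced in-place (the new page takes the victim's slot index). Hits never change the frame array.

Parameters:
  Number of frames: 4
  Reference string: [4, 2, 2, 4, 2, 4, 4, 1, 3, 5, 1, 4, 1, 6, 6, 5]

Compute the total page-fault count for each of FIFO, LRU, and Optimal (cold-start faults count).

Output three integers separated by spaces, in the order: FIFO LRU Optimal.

Answer: 7 6 6

Derivation:
--- FIFO ---
  step 0: ref 4 -> FAULT, frames=[4,-,-,-] (faults so far: 1)
  step 1: ref 2 -> FAULT, frames=[4,2,-,-] (faults so far: 2)
  step 2: ref 2 -> HIT, frames=[4,2,-,-] (faults so far: 2)
  step 3: ref 4 -> HIT, frames=[4,2,-,-] (faults so far: 2)
  step 4: ref 2 -> HIT, frames=[4,2,-,-] (faults so far: 2)
  step 5: ref 4 -> HIT, frames=[4,2,-,-] (faults so far: 2)
  step 6: ref 4 -> HIT, frames=[4,2,-,-] (faults so far: 2)
  step 7: ref 1 -> FAULT, frames=[4,2,1,-] (faults so far: 3)
  step 8: ref 3 -> FAULT, frames=[4,2,1,3] (faults so far: 4)
  step 9: ref 5 -> FAULT, evict 4, frames=[5,2,1,3] (faults so far: 5)
  step 10: ref 1 -> HIT, frames=[5,2,1,3] (faults so far: 5)
  step 11: ref 4 -> FAULT, evict 2, frames=[5,4,1,3] (faults so far: 6)
  step 12: ref 1 -> HIT, frames=[5,4,1,3] (faults so far: 6)
  step 13: ref 6 -> FAULT, evict 1, frames=[5,4,6,3] (faults so far: 7)
  step 14: ref 6 -> HIT, frames=[5,4,6,3] (faults so far: 7)
  step 15: ref 5 -> HIT, frames=[5,4,6,3] (faults so far: 7)
  FIFO total faults: 7
--- LRU ---
  step 0: ref 4 -> FAULT, frames=[4,-,-,-] (faults so far: 1)
  step 1: ref 2 -> FAULT, frames=[4,2,-,-] (faults so far: 2)
  step 2: ref 2 -> HIT, frames=[4,2,-,-] (faults so far: 2)
  step 3: ref 4 -> HIT, frames=[4,2,-,-] (faults so far: 2)
  step 4: ref 2 -> HIT, frames=[4,2,-,-] (faults so far: 2)
  step 5: ref 4 -> HIT, frames=[4,2,-,-] (faults so far: 2)
  step 6: ref 4 -> HIT, frames=[4,2,-,-] (faults so far: 2)
  step 7: ref 1 -> FAULT, frames=[4,2,1,-] (faults so far: 3)
  step 8: ref 3 -> FAULT, frames=[4,2,1,3] (faults so far: 4)
  step 9: ref 5 -> FAULT, evict 2, frames=[4,5,1,3] (faults so far: 5)
  step 10: ref 1 -> HIT, frames=[4,5,1,3] (faults so far: 5)
  step 11: ref 4 -> HIT, frames=[4,5,1,3] (faults so far: 5)
  step 12: ref 1 -> HIT, frames=[4,5,1,3] (faults so far: 5)
  step 13: ref 6 -> FAULT, evict 3, frames=[4,5,1,6] (faults so far: 6)
  step 14: ref 6 -> HIT, frames=[4,5,1,6] (faults so far: 6)
  step 15: ref 5 -> HIT, frames=[4,5,1,6] (faults so far: 6)
  LRU total faults: 6
--- Optimal ---
  step 0: ref 4 -> FAULT, frames=[4,-,-,-] (faults so far: 1)
  step 1: ref 2 -> FAULT, frames=[4,2,-,-] (faults so far: 2)
  step 2: ref 2 -> HIT, frames=[4,2,-,-] (faults so far: 2)
  step 3: ref 4 -> HIT, frames=[4,2,-,-] (faults so far: 2)
  step 4: ref 2 -> HIT, frames=[4,2,-,-] (faults so far: 2)
  step 5: ref 4 -> HIT, frames=[4,2,-,-] (faults so far: 2)
  step 6: ref 4 -> HIT, frames=[4,2,-,-] (faults so far: 2)
  step 7: ref 1 -> FAULT, frames=[4,2,1,-] (faults so far: 3)
  step 8: ref 3 -> FAULT, frames=[4,2,1,3] (faults so far: 4)
  step 9: ref 5 -> FAULT, evict 2, frames=[4,5,1,3] (faults so far: 5)
  step 10: ref 1 -> HIT, frames=[4,5,1,3] (faults so far: 5)
  step 11: ref 4 -> HIT, frames=[4,5,1,3] (faults so far: 5)
  step 12: ref 1 -> HIT, frames=[4,5,1,3] (faults so far: 5)
  step 13: ref 6 -> FAULT, evict 1, frames=[4,5,6,3] (faults so far: 6)
  step 14: ref 6 -> HIT, frames=[4,5,6,3] (faults so far: 6)
  step 15: ref 5 -> HIT, frames=[4,5,6,3] (faults so far: 6)
  Optimal total faults: 6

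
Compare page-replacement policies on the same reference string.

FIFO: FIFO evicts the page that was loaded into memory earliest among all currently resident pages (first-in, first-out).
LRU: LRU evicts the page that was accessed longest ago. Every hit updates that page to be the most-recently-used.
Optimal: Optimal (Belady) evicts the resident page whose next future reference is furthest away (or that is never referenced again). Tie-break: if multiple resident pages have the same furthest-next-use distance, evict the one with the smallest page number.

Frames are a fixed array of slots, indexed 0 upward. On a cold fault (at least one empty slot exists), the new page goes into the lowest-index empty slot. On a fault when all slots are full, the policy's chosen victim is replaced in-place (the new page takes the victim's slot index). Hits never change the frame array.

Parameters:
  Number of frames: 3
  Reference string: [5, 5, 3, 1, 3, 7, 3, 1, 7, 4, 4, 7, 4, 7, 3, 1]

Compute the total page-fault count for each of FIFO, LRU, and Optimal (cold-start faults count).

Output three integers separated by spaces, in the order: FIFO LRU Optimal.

--- FIFO ---
  step 0: ref 5 -> FAULT, frames=[5,-,-] (faults so far: 1)
  step 1: ref 5 -> HIT, frames=[5,-,-] (faults so far: 1)
  step 2: ref 3 -> FAULT, frames=[5,3,-] (faults so far: 2)
  step 3: ref 1 -> FAULT, frames=[5,3,1] (faults so far: 3)
  step 4: ref 3 -> HIT, frames=[5,3,1] (faults so far: 3)
  step 5: ref 7 -> FAULT, evict 5, frames=[7,3,1] (faults so far: 4)
  step 6: ref 3 -> HIT, frames=[7,3,1] (faults so far: 4)
  step 7: ref 1 -> HIT, frames=[7,3,1] (faults so far: 4)
  step 8: ref 7 -> HIT, frames=[7,3,1] (faults so far: 4)
  step 9: ref 4 -> FAULT, evict 3, frames=[7,4,1] (faults so far: 5)
  step 10: ref 4 -> HIT, frames=[7,4,1] (faults so far: 5)
  step 11: ref 7 -> HIT, frames=[7,4,1] (faults so far: 5)
  step 12: ref 4 -> HIT, frames=[7,4,1] (faults so far: 5)
  step 13: ref 7 -> HIT, frames=[7,4,1] (faults so far: 5)
  step 14: ref 3 -> FAULT, evict 1, frames=[7,4,3] (faults so far: 6)
  step 15: ref 1 -> FAULT, evict 7, frames=[1,4,3] (faults so far: 7)
  FIFO total faults: 7
--- LRU ---
  step 0: ref 5 -> FAULT, frames=[5,-,-] (faults so far: 1)
  step 1: ref 5 -> HIT, frames=[5,-,-] (faults so far: 1)
  step 2: ref 3 -> FAULT, frames=[5,3,-] (faults so far: 2)
  step 3: ref 1 -> FAULT, frames=[5,3,1] (faults so far: 3)
  step 4: ref 3 -> HIT, frames=[5,3,1] (faults so far: 3)
  step 5: ref 7 -> FAULT, evict 5, frames=[7,3,1] (faults so far: 4)
  step 6: ref 3 -> HIT, frames=[7,3,1] (faults so far: 4)
  step 7: ref 1 -> HIT, frames=[7,3,1] (faults so far: 4)
  step 8: ref 7 -> HIT, frames=[7,3,1] (faults so far: 4)
  step 9: ref 4 -> FAULT, evict 3, frames=[7,4,1] (faults so far: 5)
  step 10: ref 4 -> HIT, frames=[7,4,1] (faults so far: 5)
  step 11: ref 7 -> HIT, frames=[7,4,1] (faults so far: 5)
  step 12: ref 4 -> HIT, frames=[7,4,1] (faults so far: 5)
  step 13: ref 7 -> HIT, frames=[7,4,1] (faults so far: 5)
  step 14: ref 3 -> FAULT, evict 1, frames=[7,4,3] (faults so far: 6)
  step 15: ref 1 -> FAULT, evict 4, frames=[7,1,3] (faults so far: 7)
  LRU total faults: 7
--- Optimal ---
  step 0: ref 5 -> FAULT, frames=[5,-,-] (faults so far: 1)
  step 1: ref 5 -> HIT, frames=[5,-,-] (faults so far: 1)
  step 2: ref 3 -> FAULT, frames=[5,3,-] (faults so far: 2)
  step 3: ref 1 -> FAULT, frames=[5,3,1] (faults so far: 3)
  step 4: ref 3 -> HIT, frames=[5,3,1] (faults so far: 3)
  step 5: ref 7 -> FAULT, evict 5, frames=[7,3,1] (faults so far: 4)
  step 6: ref 3 -> HIT, frames=[7,3,1] (faults so far: 4)
  step 7: ref 1 -> HIT, frames=[7,3,1] (faults so far: 4)
  step 8: ref 7 -> HIT, frames=[7,3,1] (faults so far: 4)
  step 9: ref 4 -> FAULT, evict 1, frames=[7,3,4] (faults so far: 5)
  step 10: ref 4 -> HIT, frames=[7,3,4] (faults so far: 5)
  step 11: ref 7 -> HIT, frames=[7,3,4] (faults so far: 5)
  step 12: ref 4 -> HIT, frames=[7,3,4] (faults so far: 5)
  step 13: ref 7 -> HIT, frames=[7,3,4] (faults so far: 5)
  step 14: ref 3 -> HIT, frames=[7,3,4] (faults so far: 5)
  step 15: ref 1 -> FAULT, evict 3, frames=[7,1,4] (faults so far: 6)
  Optimal total faults: 6

Answer: 7 7 6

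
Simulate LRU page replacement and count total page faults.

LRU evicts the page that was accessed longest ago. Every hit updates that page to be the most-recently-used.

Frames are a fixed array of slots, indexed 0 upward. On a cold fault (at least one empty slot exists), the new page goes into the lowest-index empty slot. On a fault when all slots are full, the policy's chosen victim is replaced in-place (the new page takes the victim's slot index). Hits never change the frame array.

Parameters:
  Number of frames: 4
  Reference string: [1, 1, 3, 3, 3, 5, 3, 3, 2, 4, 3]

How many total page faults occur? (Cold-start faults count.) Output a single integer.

Step 0: ref 1 → FAULT, frames=[1,-,-,-]
Step 1: ref 1 → HIT, frames=[1,-,-,-]
Step 2: ref 3 → FAULT, frames=[1,3,-,-]
Step 3: ref 3 → HIT, frames=[1,3,-,-]
Step 4: ref 3 → HIT, frames=[1,3,-,-]
Step 5: ref 5 → FAULT, frames=[1,3,5,-]
Step 6: ref 3 → HIT, frames=[1,3,5,-]
Step 7: ref 3 → HIT, frames=[1,3,5,-]
Step 8: ref 2 → FAULT, frames=[1,3,5,2]
Step 9: ref 4 → FAULT (evict 1), frames=[4,3,5,2]
Step 10: ref 3 → HIT, frames=[4,3,5,2]
Total faults: 5

Answer: 5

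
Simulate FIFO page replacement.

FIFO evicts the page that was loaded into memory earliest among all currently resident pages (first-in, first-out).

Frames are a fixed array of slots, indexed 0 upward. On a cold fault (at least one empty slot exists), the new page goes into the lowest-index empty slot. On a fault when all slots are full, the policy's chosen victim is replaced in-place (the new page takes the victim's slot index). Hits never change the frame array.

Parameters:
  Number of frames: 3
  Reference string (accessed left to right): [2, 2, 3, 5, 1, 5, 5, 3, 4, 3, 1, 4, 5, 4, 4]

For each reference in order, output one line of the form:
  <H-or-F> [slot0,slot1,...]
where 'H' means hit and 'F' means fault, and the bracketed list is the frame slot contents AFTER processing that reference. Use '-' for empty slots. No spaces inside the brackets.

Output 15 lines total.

F [2,-,-]
H [2,-,-]
F [2,3,-]
F [2,3,5]
F [1,3,5]
H [1,3,5]
H [1,3,5]
H [1,3,5]
F [1,4,5]
F [1,4,3]
H [1,4,3]
H [1,4,3]
F [5,4,3]
H [5,4,3]
H [5,4,3]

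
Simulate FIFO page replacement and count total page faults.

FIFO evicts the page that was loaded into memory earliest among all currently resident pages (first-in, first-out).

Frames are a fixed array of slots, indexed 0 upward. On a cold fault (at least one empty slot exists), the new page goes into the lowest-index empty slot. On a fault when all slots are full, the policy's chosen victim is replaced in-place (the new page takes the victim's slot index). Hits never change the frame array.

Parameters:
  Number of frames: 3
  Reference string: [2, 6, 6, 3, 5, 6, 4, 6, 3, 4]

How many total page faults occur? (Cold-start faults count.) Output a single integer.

Step 0: ref 2 → FAULT, frames=[2,-,-]
Step 1: ref 6 → FAULT, frames=[2,6,-]
Step 2: ref 6 → HIT, frames=[2,6,-]
Step 3: ref 3 → FAULT, frames=[2,6,3]
Step 4: ref 5 → FAULT (evict 2), frames=[5,6,3]
Step 5: ref 6 → HIT, frames=[5,6,3]
Step 6: ref 4 → FAULT (evict 6), frames=[5,4,3]
Step 7: ref 6 → FAULT (evict 3), frames=[5,4,6]
Step 8: ref 3 → FAULT (evict 5), frames=[3,4,6]
Step 9: ref 4 → HIT, frames=[3,4,6]
Total faults: 7

Answer: 7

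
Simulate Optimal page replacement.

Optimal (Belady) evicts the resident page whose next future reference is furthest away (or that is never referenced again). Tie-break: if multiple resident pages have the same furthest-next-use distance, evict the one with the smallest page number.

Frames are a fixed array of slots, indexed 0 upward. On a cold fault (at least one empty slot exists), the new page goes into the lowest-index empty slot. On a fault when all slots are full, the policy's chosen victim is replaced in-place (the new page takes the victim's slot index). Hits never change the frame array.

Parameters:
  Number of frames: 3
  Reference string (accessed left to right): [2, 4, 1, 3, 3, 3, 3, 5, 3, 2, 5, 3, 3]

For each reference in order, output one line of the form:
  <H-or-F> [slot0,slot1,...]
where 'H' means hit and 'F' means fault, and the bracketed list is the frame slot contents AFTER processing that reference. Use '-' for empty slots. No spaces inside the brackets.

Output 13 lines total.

F [2,-,-]
F [2,4,-]
F [2,4,1]
F [2,4,3]
H [2,4,3]
H [2,4,3]
H [2,4,3]
F [2,5,3]
H [2,5,3]
H [2,5,3]
H [2,5,3]
H [2,5,3]
H [2,5,3]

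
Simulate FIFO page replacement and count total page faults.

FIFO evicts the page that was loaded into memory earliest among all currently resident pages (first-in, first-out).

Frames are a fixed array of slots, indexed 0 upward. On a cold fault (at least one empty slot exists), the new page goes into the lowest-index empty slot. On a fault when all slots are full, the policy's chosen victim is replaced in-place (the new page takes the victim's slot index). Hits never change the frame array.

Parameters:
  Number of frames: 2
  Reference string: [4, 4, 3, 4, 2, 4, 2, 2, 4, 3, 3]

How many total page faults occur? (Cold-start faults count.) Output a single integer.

Step 0: ref 4 → FAULT, frames=[4,-]
Step 1: ref 4 → HIT, frames=[4,-]
Step 2: ref 3 → FAULT, frames=[4,3]
Step 3: ref 4 → HIT, frames=[4,3]
Step 4: ref 2 → FAULT (evict 4), frames=[2,3]
Step 5: ref 4 → FAULT (evict 3), frames=[2,4]
Step 6: ref 2 → HIT, frames=[2,4]
Step 7: ref 2 → HIT, frames=[2,4]
Step 8: ref 4 → HIT, frames=[2,4]
Step 9: ref 3 → FAULT (evict 2), frames=[3,4]
Step 10: ref 3 → HIT, frames=[3,4]
Total faults: 5

Answer: 5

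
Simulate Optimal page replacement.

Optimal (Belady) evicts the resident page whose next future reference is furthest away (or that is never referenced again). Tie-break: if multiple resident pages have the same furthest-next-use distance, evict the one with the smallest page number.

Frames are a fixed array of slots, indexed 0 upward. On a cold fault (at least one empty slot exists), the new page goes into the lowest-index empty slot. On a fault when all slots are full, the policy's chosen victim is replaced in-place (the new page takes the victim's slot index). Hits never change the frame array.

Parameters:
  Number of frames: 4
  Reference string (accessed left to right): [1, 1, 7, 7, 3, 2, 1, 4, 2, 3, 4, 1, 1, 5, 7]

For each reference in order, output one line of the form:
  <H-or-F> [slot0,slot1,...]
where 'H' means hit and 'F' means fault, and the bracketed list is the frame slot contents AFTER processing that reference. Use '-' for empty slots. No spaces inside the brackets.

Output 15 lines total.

F [1,-,-,-]
H [1,-,-,-]
F [1,7,-,-]
H [1,7,-,-]
F [1,7,3,-]
F [1,7,3,2]
H [1,7,3,2]
F [1,4,3,2]
H [1,4,3,2]
H [1,4,3,2]
H [1,4,3,2]
H [1,4,3,2]
H [1,4,3,2]
F [5,4,3,2]
F [5,4,3,7]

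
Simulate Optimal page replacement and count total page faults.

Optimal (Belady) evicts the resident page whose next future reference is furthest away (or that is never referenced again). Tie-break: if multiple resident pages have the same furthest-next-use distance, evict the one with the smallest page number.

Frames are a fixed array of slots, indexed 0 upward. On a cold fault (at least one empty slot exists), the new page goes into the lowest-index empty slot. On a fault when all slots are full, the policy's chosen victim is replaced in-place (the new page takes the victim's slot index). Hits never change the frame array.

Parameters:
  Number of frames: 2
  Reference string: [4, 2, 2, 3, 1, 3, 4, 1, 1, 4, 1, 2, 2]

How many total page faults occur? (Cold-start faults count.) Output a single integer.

Step 0: ref 4 → FAULT, frames=[4,-]
Step 1: ref 2 → FAULT, frames=[4,2]
Step 2: ref 2 → HIT, frames=[4,2]
Step 3: ref 3 → FAULT (evict 2), frames=[4,3]
Step 4: ref 1 → FAULT (evict 4), frames=[1,3]
Step 5: ref 3 → HIT, frames=[1,3]
Step 6: ref 4 → FAULT (evict 3), frames=[1,4]
Step 7: ref 1 → HIT, frames=[1,4]
Step 8: ref 1 → HIT, frames=[1,4]
Step 9: ref 4 → HIT, frames=[1,4]
Step 10: ref 1 → HIT, frames=[1,4]
Step 11: ref 2 → FAULT (evict 1), frames=[2,4]
Step 12: ref 2 → HIT, frames=[2,4]
Total faults: 6

Answer: 6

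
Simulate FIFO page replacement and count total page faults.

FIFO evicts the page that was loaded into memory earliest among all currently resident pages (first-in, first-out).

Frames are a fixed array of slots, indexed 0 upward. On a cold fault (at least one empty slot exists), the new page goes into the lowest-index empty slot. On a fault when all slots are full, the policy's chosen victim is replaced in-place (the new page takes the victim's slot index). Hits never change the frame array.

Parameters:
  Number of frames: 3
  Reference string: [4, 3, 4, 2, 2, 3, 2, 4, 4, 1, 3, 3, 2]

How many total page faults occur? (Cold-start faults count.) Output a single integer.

Answer: 4

Derivation:
Step 0: ref 4 → FAULT, frames=[4,-,-]
Step 1: ref 3 → FAULT, frames=[4,3,-]
Step 2: ref 4 → HIT, frames=[4,3,-]
Step 3: ref 2 → FAULT, frames=[4,3,2]
Step 4: ref 2 → HIT, frames=[4,3,2]
Step 5: ref 3 → HIT, frames=[4,3,2]
Step 6: ref 2 → HIT, frames=[4,3,2]
Step 7: ref 4 → HIT, frames=[4,3,2]
Step 8: ref 4 → HIT, frames=[4,3,2]
Step 9: ref 1 → FAULT (evict 4), frames=[1,3,2]
Step 10: ref 3 → HIT, frames=[1,3,2]
Step 11: ref 3 → HIT, frames=[1,3,2]
Step 12: ref 2 → HIT, frames=[1,3,2]
Total faults: 4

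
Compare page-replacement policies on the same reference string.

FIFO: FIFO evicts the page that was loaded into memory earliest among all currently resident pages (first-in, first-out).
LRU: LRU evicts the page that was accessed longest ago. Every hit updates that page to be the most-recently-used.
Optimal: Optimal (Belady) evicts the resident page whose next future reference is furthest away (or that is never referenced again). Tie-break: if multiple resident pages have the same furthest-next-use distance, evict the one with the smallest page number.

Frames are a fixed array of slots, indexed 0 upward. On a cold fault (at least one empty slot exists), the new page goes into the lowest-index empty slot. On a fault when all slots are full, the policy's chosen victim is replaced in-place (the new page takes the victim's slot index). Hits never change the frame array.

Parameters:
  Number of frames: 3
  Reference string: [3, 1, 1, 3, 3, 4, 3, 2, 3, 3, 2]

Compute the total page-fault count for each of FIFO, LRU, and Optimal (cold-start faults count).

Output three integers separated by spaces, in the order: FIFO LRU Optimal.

--- FIFO ---
  step 0: ref 3 -> FAULT, frames=[3,-,-] (faults so far: 1)
  step 1: ref 1 -> FAULT, frames=[3,1,-] (faults so far: 2)
  step 2: ref 1 -> HIT, frames=[3,1,-] (faults so far: 2)
  step 3: ref 3 -> HIT, frames=[3,1,-] (faults so far: 2)
  step 4: ref 3 -> HIT, frames=[3,1,-] (faults so far: 2)
  step 5: ref 4 -> FAULT, frames=[3,1,4] (faults so far: 3)
  step 6: ref 3 -> HIT, frames=[3,1,4] (faults so far: 3)
  step 7: ref 2 -> FAULT, evict 3, frames=[2,1,4] (faults so far: 4)
  step 8: ref 3 -> FAULT, evict 1, frames=[2,3,4] (faults so far: 5)
  step 9: ref 3 -> HIT, frames=[2,3,4] (faults so far: 5)
  step 10: ref 2 -> HIT, frames=[2,3,4] (faults so far: 5)
  FIFO total faults: 5
--- LRU ---
  step 0: ref 3 -> FAULT, frames=[3,-,-] (faults so far: 1)
  step 1: ref 1 -> FAULT, frames=[3,1,-] (faults so far: 2)
  step 2: ref 1 -> HIT, frames=[3,1,-] (faults so far: 2)
  step 3: ref 3 -> HIT, frames=[3,1,-] (faults so far: 2)
  step 4: ref 3 -> HIT, frames=[3,1,-] (faults so far: 2)
  step 5: ref 4 -> FAULT, frames=[3,1,4] (faults so far: 3)
  step 6: ref 3 -> HIT, frames=[3,1,4] (faults so far: 3)
  step 7: ref 2 -> FAULT, evict 1, frames=[3,2,4] (faults so far: 4)
  step 8: ref 3 -> HIT, frames=[3,2,4] (faults so far: 4)
  step 9: ref 3 -> HIT, frames=[3,2,4] (faults so far: 4)
  step 10: ref 2 -> HIT, frames=[3,2,4] (faults so far: 4)
  LRU total faults: 4
--- Optimal ---
  step 0: ref 3 -> FAULT, frames=[3,-,-] (faults so far: 1)
  step 1: ref 1 -> FAULT, frames=[3,1,-] (faults so far: 2)
  step 2: ref 1 -> HIT, frames=[3,1,-] (faults so far: 2)
  step 3: ref 3 -> HIT, frames=[3,1,-] (faults so far: 2)
  step 4: ref 3 -> HIT, frames=[3,1,-] (faults so far: 2)
  step 5: ref 4 -> FAULT, frames=[3,1,4] (faults so far: 3)
  step 6: ref 3 -> HIT, frames=[3,1,4] (faults so far: 3)
  step 7: ref 2 -> FAULT, evict 1, frames=[3,2,4] (faults so far: 4)
  step 8: ref 3 -> HIT, frames=[3,2,4] (faults so far: 4)
  step 9: ref 3 -> HIT, frames=[3,2,4] (faults so far: 4)
  step 10: ref 2 -> HIT, frames=[3,2,4] (faults so far: 4)
  Optimal total faults: 4

Answer: 5 4 4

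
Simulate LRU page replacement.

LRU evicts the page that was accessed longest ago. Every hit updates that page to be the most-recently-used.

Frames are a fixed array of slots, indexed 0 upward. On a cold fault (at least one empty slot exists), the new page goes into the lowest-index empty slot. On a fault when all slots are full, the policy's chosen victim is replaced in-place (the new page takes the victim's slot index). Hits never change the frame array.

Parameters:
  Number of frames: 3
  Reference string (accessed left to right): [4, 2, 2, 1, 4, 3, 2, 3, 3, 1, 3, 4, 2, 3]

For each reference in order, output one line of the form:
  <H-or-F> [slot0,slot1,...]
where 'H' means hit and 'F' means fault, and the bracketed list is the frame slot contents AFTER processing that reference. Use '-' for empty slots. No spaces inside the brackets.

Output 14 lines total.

F [4,-,-]
F [4,2,-]
H [4,2,-]
F [4,2,1]
H [4,2,1]
F [4,3,1]
F [4,3,2]
H [4,3,2]
H [4,3,2]
F [1,3,2]
H [1,3,2]
F [1,3,4]
F [2,3,4]
H [2,3,4]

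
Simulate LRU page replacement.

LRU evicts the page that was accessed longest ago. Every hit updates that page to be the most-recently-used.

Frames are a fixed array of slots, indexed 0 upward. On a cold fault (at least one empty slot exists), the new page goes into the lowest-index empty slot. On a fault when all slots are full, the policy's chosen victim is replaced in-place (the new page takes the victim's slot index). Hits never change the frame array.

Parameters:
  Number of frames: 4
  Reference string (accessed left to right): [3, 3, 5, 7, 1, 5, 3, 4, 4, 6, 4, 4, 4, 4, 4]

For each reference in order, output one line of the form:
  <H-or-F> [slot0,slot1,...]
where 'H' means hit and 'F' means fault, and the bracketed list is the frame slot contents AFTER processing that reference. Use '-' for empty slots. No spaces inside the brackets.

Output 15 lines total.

F [3,-,-,-]
H [3,-,-,-]
F [3,5,-,-]
F [3,5,7,-]
F [3,5,7,1]
H [3,5,7,1]
H [3,5,7,1]
F [3,5,4,1]
H [3,5,4,1]
F [3,5,4,6]
H [3,5,4,6]
H [3,5,4,6]
H [3,5,4,6]
H [3,5,4,6]
H [3,5,4,6]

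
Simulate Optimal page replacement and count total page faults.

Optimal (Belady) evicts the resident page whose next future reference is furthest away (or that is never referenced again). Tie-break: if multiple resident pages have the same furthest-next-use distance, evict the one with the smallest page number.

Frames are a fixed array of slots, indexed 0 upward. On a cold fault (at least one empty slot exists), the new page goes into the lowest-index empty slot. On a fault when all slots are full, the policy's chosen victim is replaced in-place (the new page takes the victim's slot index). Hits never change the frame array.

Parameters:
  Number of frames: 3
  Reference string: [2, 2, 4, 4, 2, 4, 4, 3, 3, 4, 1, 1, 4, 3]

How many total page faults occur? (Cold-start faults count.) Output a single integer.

Step 0: ref 2 → FAULT, frames=[2,-,-]
Step 1: ref 2 → HIT, frames=[2,-,-]
Step 2: ref 4 → FAULT, frames=[2,4,-]
Step 3: ref 4 → HIT, frames=[2,4,-]
Step 4: ref 2 → HIT, frames=[2,4,-]
Step 5: ref 4 → HIT, frames=[2,4,-]
Step 6: ref 4 → HIT, frames=[2,4,-]
Step 7: ref 3 → FAULT, frames=[2,4,3]
Step 8: ref 3 → HIT, frames=[2,4,3]
Step 9: ref 4 → HIT, frames=[2,4,3]
Step 10: ref 1 → FAULT (evict 2), frames=[1,4,3]
Step 11: ref 1 → HIT, frames=[1,4,3]
Step 12: ref 4 → HIT, frames=[1,4,3]
Step 13: ref 3 → HIT, frames=[1,4,3]
Total faults: 4

Answer: 4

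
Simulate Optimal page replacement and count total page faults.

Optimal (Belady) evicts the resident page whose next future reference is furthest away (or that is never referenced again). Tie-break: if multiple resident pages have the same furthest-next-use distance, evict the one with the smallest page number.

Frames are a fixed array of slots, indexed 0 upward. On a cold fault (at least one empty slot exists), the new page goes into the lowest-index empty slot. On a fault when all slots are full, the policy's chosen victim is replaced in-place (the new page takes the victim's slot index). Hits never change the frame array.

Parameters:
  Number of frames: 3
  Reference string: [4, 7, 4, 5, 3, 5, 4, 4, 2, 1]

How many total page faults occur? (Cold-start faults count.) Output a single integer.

Answer: 6

Derivation:
Step 0: ref 4 → FAULT, frames=[4,-,-]
Step 1: ref 7 → FAULT, frames=[4,7,-]
Step 2: ref 4 → HIT, frames=[4,7,-]
Step 3: ref 5 → FAULT, frames=[4,7,5]
Step 4: ref 3 → FAULT (evict 7), frames=[4,3,5]
Step 5: ref 5 → HIT, frames=[4,3,5]
Step 6: ref 4 → HIT, frames=[4,3,5]
Step 7: ref 4 → HIT, frames=[4,3,5]
Step 8: ref 2 → FAULT (evict 3), frames=[4,2,5]
Step 9: ref 1 → FAULT (evict 2), frames=[4,1,5]
Total faults: 6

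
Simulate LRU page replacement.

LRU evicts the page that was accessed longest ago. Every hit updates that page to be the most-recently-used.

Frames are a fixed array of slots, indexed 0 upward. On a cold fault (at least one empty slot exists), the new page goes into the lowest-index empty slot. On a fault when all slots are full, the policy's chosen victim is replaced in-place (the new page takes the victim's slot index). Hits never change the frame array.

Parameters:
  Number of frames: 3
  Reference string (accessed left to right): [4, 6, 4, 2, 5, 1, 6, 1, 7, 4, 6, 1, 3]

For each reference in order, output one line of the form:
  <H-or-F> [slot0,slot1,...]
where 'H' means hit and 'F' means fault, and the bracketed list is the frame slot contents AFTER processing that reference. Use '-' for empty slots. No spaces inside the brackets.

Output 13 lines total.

F [4,-,-]
F [4,6,-]
H [4,6,-]
F [4,6,2]
F [4,5,2]
F [1,5,2]
F [1,5,6]
H [1,5,6]
F [1,7,6]
F [1,7,4]
F [6,7,4]
F [6,1,4]
F [6,1,3]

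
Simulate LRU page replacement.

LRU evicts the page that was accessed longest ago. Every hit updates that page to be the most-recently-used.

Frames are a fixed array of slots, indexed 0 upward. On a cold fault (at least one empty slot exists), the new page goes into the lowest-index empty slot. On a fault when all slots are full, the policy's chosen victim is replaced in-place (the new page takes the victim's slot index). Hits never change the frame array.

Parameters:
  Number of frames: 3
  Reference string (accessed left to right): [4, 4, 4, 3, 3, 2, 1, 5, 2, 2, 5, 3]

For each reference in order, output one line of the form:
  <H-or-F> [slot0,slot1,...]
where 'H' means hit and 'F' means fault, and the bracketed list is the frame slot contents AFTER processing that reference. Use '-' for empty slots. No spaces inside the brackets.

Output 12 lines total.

F [4,-,-]
H [4,-,-]
H [4,-,-]
F [4,3,-]
H [4,3,-]
F [4,3,2]
F [1,3,2]
F [1,5,2]
H [1,5,2]
H [1,5,2]
H [1,5,2]
F [3,5,2]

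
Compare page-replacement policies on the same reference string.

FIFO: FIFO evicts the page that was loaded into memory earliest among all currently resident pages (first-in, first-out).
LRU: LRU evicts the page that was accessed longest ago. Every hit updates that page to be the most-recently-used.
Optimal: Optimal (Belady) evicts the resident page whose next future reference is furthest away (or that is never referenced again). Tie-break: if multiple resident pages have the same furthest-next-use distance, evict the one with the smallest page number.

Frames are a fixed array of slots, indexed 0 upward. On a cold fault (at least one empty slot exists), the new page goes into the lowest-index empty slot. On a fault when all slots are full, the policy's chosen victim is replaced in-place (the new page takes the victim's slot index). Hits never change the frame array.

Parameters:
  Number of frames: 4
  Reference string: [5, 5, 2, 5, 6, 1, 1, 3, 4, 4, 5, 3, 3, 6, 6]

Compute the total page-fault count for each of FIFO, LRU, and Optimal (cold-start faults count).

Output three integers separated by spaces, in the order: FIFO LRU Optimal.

--- FIFO ---
  step 0: ref 5 -> FAULT, frames=[5,-,-,-] (faults so far: 1)
  step 1: ref 5 -> HIT, frames=[5,-,-,-] (faults so far: 1)
  step 2: ref 2 -> FAULT, frames=[5,2,-,-] (faults so far: 2)
  step 3: ref 5 -> HIT, frames=[5,2,-,-] (faults so far: 2)
  step 4: ref 6 -> FAULT, frames=[5,2,6,-] (faults so far: 3)
  step 5: ref 1 -> FAULT, frames=[5,2,6,1] (faults so far: 4)
  step 6: ref 1 -> HIT, frames=[5,2,6,1] (faults so far: 4)
  step 7: ref 3 -> FAULT, evict 5, frames=[3,2,6,1] (faults so far: 5)
  step 8: ref 4 -> FAULT, evict 2, frames=[3,4,6,1] (faults so far: 6)
  step 9: ref 4 -> HIT, frames=[3,4,6,1] (faults so far: 6)
  step 10: ref 5 -> FAULT, evict 6, frames=[3,4,5,1] (faults so far: 7)
  step 11: ref 3 -> HIT, frames=[3,4,5,1] (faults so far: 7)
  step 12: ref 3 -> HIT, frames=[3,4,5,1] (faults so far: 7)
  step 13: ref 6 -> FAULT, evict 1, frames=[3,4,5,6] (faults so far: 8)
  step 14: ref 6 -> HIT, frames=[3,4,5,6] (faults so far: 8)
  FIFO total faults: 8
--- LRU ---
  step 0: ref 5 -> FAULT, frames=[5,-,-,-] (faults so far: 1)
  step 1: ref 5 -> HIT, frames=[5,-,-,-] (faults so far: 1)
  step 2: ref 2 -> FAULT, frames=[5,2,-,-] (faults so far: 2)
  step 3: ref 5 -> HIT, frames=[5,2,-,-] (faults so far: 2)
  step 4: ref 6 -> FAULT, frames=[5,2,6,-] (faults so far: 3)
  step 5: ref 1 -> FAULT, frames=[5,2,6,1] (faults so far: 4)
  step 6: ref 1 -> HIT, frames=[5,2,6,1] (faults so far: 4)
  step 7: ref 3 -> FAULT, evict 2, frames=[5,3,6,1] (faults so far: 5)
  step 8: ref 4 -> FAULT, evict 5, frames=[4,3,6,1] (faults so far: 6)
  step 9: ref 4 -> HIT, frames=[4,3,6,1] (faults so far: 6)
  step 10: ref 5 -> FAULT, evict 6, frames=[4,3,5,1] (faults so far: 7)
  step 11: ref 3 -> HIT, frames=[4,3,5,1] (faults so far: 7)
  step 12: ref 3 -> HIT, frames=[4,3,5,1] (faults so far: 7)
  step 13: ref 6 -> FAULT, evict 1, frames=[4,3,5,6] (faults so far: 8)
  step 14: ref 6 -> HIT, frames=[4,3,5,6] (faults so far: 8)
  LRU total faults: 8
--- Optimal ---
  step 0: ref 5 -> FAULT, frames=[5,-,-,-] (faults so far: 1)
  step 1: ref 5 -> HIT, frames=[5,-,-,-] (faults so far: 1)
  step 2: ref 2 -> FAULT, frames=[5,2,-,-] (faults so far: 2)
  step 3: ref 5 -> HIT, frames=[5,2,-,-] (faults so far: 2)
  step 4: ref 6 -> FAULT, frames=[5,2,6,-] (faults so far: 3)
  step 5: ref 1 -> FAULT, frames=[5,2,6,1] (faults so far: 4)
  step 6: ref 1 -> HIT, frames=[5,2,6,1] (faults so far: 4)
  step 7: ref 3 -> FAULT, evict 1, frames=[5,2,6,3] (faults so far: 5)
  step 8: ref 4 -> FAULT, evict 2, frames=[5,4,6,3] (faults so far: 6)
  step 9: ref 4 -> HIT, frames=[5,4,6,3] (faults so far: 6)
  step 10: ref 5 -> HIT, frames=[5,4,6,3] (faults so far: 6)
  step 11: ref 3 -> HIT, frames=[5,4,6,3] (faults so far: 6)
  step 12: ref 3 -> HIT, frames=[5,4,6,3] (faults so far: 6)
  step 13: ref 6 -> HIT, frames=[5,4,6,3] (faults so far: 6)
  step 14: ref 6 -> HIT, frames=[5,4,6,3] (faults so far: 6)
  Optimal total faults: 6

Answer: 8 8 6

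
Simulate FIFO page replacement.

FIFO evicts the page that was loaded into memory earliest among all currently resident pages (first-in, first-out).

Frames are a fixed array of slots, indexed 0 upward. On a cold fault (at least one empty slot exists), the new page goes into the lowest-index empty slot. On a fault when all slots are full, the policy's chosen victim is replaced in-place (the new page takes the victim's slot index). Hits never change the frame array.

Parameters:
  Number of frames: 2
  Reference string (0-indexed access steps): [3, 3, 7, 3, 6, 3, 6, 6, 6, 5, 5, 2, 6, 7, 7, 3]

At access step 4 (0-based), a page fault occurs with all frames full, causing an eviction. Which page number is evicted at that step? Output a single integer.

Step 0: ref 3 -> FAULT, frames=[3,-]
Step 1: ref 3 -> HIT, frames=[3,-]
Step 2: ref 7 -> FAULT, frames=[3,7]
Step 3: ref 3 -> HIT, frames=[3,7]
Step 4: ref 6 -> FAULT, evict 3, frames=[6,7]
At step 4: evicted page 3

Answer: 3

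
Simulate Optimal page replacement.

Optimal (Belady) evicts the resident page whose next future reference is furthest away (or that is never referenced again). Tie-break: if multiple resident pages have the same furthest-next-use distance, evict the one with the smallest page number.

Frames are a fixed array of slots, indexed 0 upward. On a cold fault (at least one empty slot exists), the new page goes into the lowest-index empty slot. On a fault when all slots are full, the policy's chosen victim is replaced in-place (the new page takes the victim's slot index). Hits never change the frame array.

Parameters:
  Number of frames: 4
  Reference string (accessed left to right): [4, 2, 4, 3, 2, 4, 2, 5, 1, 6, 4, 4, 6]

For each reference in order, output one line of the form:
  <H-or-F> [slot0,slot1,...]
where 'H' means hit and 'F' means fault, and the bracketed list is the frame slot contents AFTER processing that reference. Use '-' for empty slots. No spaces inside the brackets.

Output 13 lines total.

F [4,-,-,-]
F [4,2,-,-]
H [4,2,-,-]
F [4,2,3,-]
H [4,2,3,-]
H [4,2,3,-]
H [4,2,3,-]
F [4,2,3,5]
F [4,1,3,5]
F [4,6,3,5]
H [4,6,3,5]
H [4,6,3,5]
H [4,6,3,5]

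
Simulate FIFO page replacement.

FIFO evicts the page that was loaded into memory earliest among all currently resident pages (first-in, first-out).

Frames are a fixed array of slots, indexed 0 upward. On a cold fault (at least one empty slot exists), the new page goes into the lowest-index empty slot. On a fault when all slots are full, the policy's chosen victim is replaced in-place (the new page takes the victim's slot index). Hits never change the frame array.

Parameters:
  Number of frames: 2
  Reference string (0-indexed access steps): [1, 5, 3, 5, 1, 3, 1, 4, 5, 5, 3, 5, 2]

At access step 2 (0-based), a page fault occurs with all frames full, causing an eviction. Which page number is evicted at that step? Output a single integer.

Step 0: ref 1 -> FAULT, frames=[1,-]
Step 1: ref 5 -> FAULT, frames=[1,5]
Step 2: ref 3 -> FAULT, evict 1, frames=[3,5]
At step 2: evicted page 1

Answer: 1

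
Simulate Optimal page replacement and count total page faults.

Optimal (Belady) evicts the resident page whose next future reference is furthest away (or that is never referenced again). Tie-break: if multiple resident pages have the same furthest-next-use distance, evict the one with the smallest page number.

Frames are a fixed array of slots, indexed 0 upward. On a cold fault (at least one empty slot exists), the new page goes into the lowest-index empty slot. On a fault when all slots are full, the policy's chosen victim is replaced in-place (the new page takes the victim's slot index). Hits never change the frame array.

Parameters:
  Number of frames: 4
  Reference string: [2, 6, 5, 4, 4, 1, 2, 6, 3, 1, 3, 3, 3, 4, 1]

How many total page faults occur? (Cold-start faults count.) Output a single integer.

Step 0: ref 2 → FAULT, frames=[2,-,-,-]
Step 1: ref 6 → FAULT, frames=[2,6,-,-]
Step 2: ref 5 → FAULT, frames=[2,6,5,-]
Step 3: ref 4 → FAULT, frames=[2,6,5,4]
Step 4: ref 4 → HIT, frames=[2,6,5,4]
Step 5: ref 1 → FAULT (evict 5), frames=[2,6,1,4]
Step 6: ref 2 → HIT, frames=[2,6,1,4]
Step 7: ref 6 → HIT, frames=[2,6,1,4]
Step 8: ref 3 → FAULT (evict 2), frames=[3,6,1,4]
Step 9: ref 1 → HIT, frames=[3,6,1,4]
Step 10: ref 3 → HIT, frames=[3,6,1,4]
Step 11: ref 3 → HIT, frames=[3,6,1,4]
Step 12: ref 3 → HIT, frames=[3,6,1,4]
Step 13: ref 4 → HIT, frames=[3,6,1,4]
Step 14: ref 1 → HIT, frames=[3,6,1,4]
Total faults: 6

Answer: 6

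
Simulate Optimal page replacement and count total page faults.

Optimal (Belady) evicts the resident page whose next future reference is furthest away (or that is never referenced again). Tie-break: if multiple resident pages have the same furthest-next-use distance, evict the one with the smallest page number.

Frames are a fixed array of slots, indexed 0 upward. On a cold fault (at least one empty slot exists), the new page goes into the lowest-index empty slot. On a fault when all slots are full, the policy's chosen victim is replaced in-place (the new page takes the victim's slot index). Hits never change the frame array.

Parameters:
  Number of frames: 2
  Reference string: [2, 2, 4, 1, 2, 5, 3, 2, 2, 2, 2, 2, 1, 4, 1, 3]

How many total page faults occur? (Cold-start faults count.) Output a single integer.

Step 0: ref 2 → FAULT, frames=[2,-]
Step 1: ref 2 → HIT, frames=[2,-]
Step 2: ref 4 → FAULT, frames=[2,4]
Step 3: ref 1 → FAULT (evict 4), frames=[2,1]
Step 4: ref 2 → HIT, frames=[2,1]
Step 5: ref 5 → FAULT (evict 1), frames=[2,5]
Step 6: ref 3 → FAULT (evict 5), frames=[2,3]
Step 7: ref 2 → HIT, frames=[2,3]
Step 8: ref 2 → HIT, frames=[2,3]
Step 9: ref 2 → HIT, frames=[2,3]
Step 10: ref 2 → HIT, frames=[2,3]
Step 11: ref 2 → HIT, frames=[2,3]
Step 12: ref 1 → FAULT (evict 2), frames=[1,3]
Step 13: ref 4 → FAULT (evict 3), frames=[1,4]
Step 14: ref 1 → HIT, frames=[1,4]
Step 15: ref 3 → FAULT (evict 1), frames=[3,4]
Total faults: 8

Answer: 8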